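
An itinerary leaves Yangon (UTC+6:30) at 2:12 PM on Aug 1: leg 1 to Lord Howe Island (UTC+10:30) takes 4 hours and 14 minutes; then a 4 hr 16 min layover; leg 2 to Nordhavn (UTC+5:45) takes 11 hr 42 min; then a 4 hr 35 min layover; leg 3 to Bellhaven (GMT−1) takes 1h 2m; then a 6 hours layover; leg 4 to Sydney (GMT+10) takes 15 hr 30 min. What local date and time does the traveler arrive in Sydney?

5:01 PM on Aug 3

Convert departure to UTC: 2:12 PM − 6:30 = 7:42 AM UTC on Aug 1.
Add 4 hours and 14 minutes leg 1 → 11:56 AM UTC.
Add 4 hours and 16 minutes layover in Lord Howe Island → 4:12 PM UTC.
Add 11 hours and 42 minutes leg 2 → 3:54 AM UTC (Aug 2).
Add 4 hours and 35 minutes layover in Nordhavn → 8:29 AM UTC.
Add 1 hour 2 minutes leg 3 → 9:31 AM UTC.
Add 6 hours layover in Bellhaven → 3:31 PM UTC.
Add 15 hours and 30 minutes leg 4 → 7:01 AM UTC (Aug 3).
Sydney is UTC+10:00, so local arrival = 7:01 AM + 10:00 = 5:01 PM on Aug 3.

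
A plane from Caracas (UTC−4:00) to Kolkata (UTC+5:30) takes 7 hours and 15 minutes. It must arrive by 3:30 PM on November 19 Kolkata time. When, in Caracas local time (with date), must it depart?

10:45 PM on November 18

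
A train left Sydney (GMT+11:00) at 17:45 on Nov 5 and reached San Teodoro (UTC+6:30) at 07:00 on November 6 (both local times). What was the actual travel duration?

17 hours 45 minutes

Departure in UTC: 17:45 − 11:00 = 06:45 on Nov 5.
Arrival in UTC: 07:00 − 6:30 = 00:30 on Nov 6.
Elapsed = 00:30 − 06:45 (+1 day) = 17 hours 45 minutes.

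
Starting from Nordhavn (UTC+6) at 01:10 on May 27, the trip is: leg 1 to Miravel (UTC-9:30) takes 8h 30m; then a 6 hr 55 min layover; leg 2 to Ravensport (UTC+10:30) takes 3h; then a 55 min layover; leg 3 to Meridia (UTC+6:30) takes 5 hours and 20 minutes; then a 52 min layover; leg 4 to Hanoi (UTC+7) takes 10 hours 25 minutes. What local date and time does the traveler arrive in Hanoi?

14:07 on May 28

Convert departure to UTC: 01:10 − 6:00 = 19:10 UTC on May 26.
Add 8 hours and 30 minutes leg 1 → 03:40 UTC (May 27).
Add 6 hours and 55 minutes layover in Miravel → 10:35 UTC.
Add 3 hours leg 2 → 13:35 UTC.
Add 55 minutes layover in Ravensport → 14:30 UTC.
Add 5 hours and 20 minutes leg 3 → 19:50 UTC.
Add 52 minutes layover in Meridia → 20:42 UTC.
Add 10 hours 25 minutes leg 4 → 07:07 UTC (May 28).
Hanoi is UTC+7:00, so local arrival = 07:07 + 7:00 = 14:07 on May 28.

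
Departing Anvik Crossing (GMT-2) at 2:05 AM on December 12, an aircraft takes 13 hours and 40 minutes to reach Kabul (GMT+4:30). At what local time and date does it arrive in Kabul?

Convert departure to UTC: 2:05 AM + 2:00 = 4:05 AM UTC on Dec 12.
Add 13 hours 40 minutes travel time → 5:45 PM UTC.
Kabul is UTC+4:30, so local arrival = 5:45 PM + 4:30 = 10:15 PM on Dec 12.

10:15 PM on December 12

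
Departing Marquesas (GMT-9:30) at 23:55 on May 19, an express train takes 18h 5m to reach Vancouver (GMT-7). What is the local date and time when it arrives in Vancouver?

Convert departure to UTC: 23:55 + 9:30 = 09:25 UTC on May 20.
Add 18 hours and 5 minutes travel time → 03:30 UTC (May 21).
Vancouver is UTC−7:00, so local arrival = 03:30 − 7:00 = 20:30 on May 20.

20:30 on May 20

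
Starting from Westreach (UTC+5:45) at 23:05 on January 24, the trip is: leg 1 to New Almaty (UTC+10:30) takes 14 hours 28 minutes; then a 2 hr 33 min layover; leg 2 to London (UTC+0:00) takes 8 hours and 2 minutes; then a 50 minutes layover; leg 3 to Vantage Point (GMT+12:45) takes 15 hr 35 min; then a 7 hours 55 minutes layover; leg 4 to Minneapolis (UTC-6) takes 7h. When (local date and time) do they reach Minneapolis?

Convert departure to UTC: 23:05 − 5:45 = 17:20 UTC on Jan 24.
Add 14 hours and 28 minutes leg 1 → 07:48 UTC (Jan 25).
Add 2 hours and 33 minutes layover in New Almaty → 10:21 UTC.
Add 8 hours and 2 minutes leg 2 → 18:23 UTC.
Add 50 minutes layover in London → 19:13 UTC.
Add 15 hours 35 minutes leg 3 → 10:48 UTC (Jan 26).
Add 7 hours 55 minutes layover in Vantage Point → 18:43 UTC.
Add 7 hours leg 4 → 01:43 UTC (Jan 27).
Minneapolis is UTC−6:00, so local arrival = 01:43 − 6:00 = 19:43 on Jan 26.

19:43 on January 26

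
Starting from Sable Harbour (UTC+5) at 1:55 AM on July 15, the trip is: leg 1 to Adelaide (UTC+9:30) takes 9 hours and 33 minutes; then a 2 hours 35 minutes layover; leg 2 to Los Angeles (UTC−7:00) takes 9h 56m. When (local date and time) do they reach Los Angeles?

11:59 AM on July 15

Convert departure to UTC: 1:55 AM − 5:00 = 8:55 PM UTC on Jul 14.
Add 9 hours 33 minutes leg 1 → 6:28 AM UTC (Jul 15).
Add 2 hours and 35 minutes layover in Adelaide → 9:03 AM UTC.
Add 9 hours and 56 minutes leg 2 → 6:59 PM UTC.
Los Angeles is UTC−7:00, so local arrival = 6:59 PM − 7:00 = 11:59 AM on Jul 15.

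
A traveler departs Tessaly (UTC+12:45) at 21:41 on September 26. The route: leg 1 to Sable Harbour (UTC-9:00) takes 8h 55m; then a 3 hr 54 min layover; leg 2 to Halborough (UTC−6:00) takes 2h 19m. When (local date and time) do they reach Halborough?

18:04 on Sep 26

Convert departure to UTC: 21:41 − 12:45 = 08:56 UTC on Sep 26.
Add 8 hours 55 minutes leg 1 → 17:51 UTC.
Add 3 hours and 54 minutes layover in Sable Harbour → 21:45 UTC.
Add 2 hours 19 minutes leg 2 → 00:04 UTC (Sep 27).
Halborough is UTC−6:00, so local arrival = 00:04 − 6:00 = 18:04 on Sep 26.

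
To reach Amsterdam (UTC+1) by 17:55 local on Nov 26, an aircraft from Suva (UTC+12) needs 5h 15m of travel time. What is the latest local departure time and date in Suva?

23:40 on November 26

Target arrival in UTC: 17:55 − 1:00 = 16:55 on Nov 26.
Subtract 5 hours 15 minutes → departure 11:40 UTC on Nov 26.
Suva is UTC+12:00: 11:40 + 12:00 = 23:40 on Nov 26.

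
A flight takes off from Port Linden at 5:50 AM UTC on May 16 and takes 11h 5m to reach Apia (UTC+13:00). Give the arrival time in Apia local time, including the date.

5:55 AM on May 17

Departure is given in UTC: 5:50 AM on May 16.
Add 11 hours 5 minutes → 4:55 PM UTC.
Apia is UTC+13:00: 4:55 PM + 13:00 = 5:55 AM on May 17.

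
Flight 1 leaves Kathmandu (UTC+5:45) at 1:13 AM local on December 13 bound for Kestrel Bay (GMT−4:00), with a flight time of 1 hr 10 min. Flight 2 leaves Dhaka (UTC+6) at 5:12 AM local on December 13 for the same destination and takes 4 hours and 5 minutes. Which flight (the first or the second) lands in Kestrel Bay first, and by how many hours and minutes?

the first, by 6 hours 39 minutes

Flight 1 in UTC: 1:13 AM − 5:45 = 7:28 PM on Dec 12.
+1 hour 10 minutes → arrive 8:38 PM UTC on Dec 12.
Flight 2 in UTC: 5:12 AM − 6:00 = 11:12 PM on Dec 12.
+4 hours and 5 minutes → arrive 3:17 AM UTC on Dec 13.
Flight 1 lands earlier by 6 hours 39 minutes.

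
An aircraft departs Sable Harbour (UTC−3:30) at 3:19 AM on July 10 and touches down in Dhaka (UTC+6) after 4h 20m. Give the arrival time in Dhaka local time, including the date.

Convert departure to UTC: 3:19 AM + 3:30 = 6:49 AM UTC on Jul 10.
Add 4 hours 20 minutes travel time → 11:09 AM UTC.
Dhaka is UTC+6:00, so local arrival = 11:09 AM + 6:00 = 5:09 PM on Jul 10.

5:09 PM on Jul 10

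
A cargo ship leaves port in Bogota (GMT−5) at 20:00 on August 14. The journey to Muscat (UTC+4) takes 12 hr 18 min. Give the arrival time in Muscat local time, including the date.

Convert departure to UTC: 20:00 + 5:00 = 01:00 UTC on Aug 15.
Add 12 hours 18 minutes travel time → 13:18 UTC.
Muscat is UTC+4:00, so local arrival = 13:18 + 4:00 = 17:18 on Aug 15.

17:18 on August 15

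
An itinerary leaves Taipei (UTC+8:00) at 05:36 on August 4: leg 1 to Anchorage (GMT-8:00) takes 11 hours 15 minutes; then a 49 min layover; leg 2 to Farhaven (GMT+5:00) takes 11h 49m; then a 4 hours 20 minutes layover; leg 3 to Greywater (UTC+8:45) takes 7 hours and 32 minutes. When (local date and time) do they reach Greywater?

Convert departure to UTC: 05:36 − 8:00 = 21:36 UTC on Aug 3.
Add 11 hours and 15 minutes leg 1 → 08:51 UTC (Aug 4).
Add 49 minutes layover in Anchorage → 09:40 UTC.
Add 11 hours and 49 minutes leg 2 → 21:29 UTC.
Add 4 hours 20 minutes layover in Farhaven → 01:49 UTC (Aug 5).
Add 7 hours and 32 minutes leg 3 → 09:21 UTC.
Greywater is UTC+8:45, so local arrival = 09:21 + 8:45 = 18:06 on Aug 5.

18:06 on Aug 5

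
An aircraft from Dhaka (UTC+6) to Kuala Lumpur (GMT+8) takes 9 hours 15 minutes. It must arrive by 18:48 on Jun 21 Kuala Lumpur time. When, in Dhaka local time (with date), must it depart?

07:33 on June 21

Target arrival in UTC: 18:48 − 8:00 = 10:48 on Jun 21.
Subtract 9 hours and 15 minutes → departure 01:33 UTC on Jun 21.
Dhaka is UTC+6:00: 01:33 + 6:00 = 07:33 on Jun 21.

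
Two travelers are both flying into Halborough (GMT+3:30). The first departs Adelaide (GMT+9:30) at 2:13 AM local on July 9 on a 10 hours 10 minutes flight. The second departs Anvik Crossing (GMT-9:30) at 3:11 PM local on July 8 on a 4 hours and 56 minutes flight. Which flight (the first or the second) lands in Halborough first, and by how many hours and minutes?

Flight 1 in UTC: 2:13 AM − 9:30 = 4:43 PM on Jul 8.
+10 hours 10 minutes → arrive 2:53 AM UTC on Jul 9.
Flight 2 in UTC: 3:11 PM + 9:30 = 12:41 AM on Jul 9.
+4 hours and 56 minutes → arrive 5:37 AM UTC on Jul 9.
Flight 1 lands earlier by 2 hours 44 minutes.

the first, by 2 hours 44 minutes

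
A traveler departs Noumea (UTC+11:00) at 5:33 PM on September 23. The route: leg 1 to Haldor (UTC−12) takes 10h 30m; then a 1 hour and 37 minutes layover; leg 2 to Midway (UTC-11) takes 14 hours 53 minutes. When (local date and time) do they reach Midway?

Convert departure to UTC: 5:33 PM − 11:00 = 6:33 AM UTC on Sep 23.
Add 10 hours 30 minutes leg 1 → 5:03 PM UTC.
Add 1 hour 37 minutes layover in Haldor → 6:40 PM UTC.
Add 14 hours and 53 minutes leg 2 → 9:33 AM UTC (Sep 24).
Midway is UTC−11:00, so local arrival = 9:33 AM − 11:00 = 10:33 PM on Sep 23.

10:33 PM on September 23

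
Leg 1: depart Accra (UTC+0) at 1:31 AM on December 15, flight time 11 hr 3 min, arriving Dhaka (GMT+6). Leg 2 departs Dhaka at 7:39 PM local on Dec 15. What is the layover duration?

1 hour 5 minutes

Accra is at UTC+0, so departure is already 1:31 AM UTC on Dec 15.
Add 11 hours and 3 minutes flight time → 12:34 PM UTC.
Dhaka is UTC+6:00, so local arrival = 12:34 PM + 6:00 = 6:34 PM on Dec 15.
Layover = 7:39 PM − 6:34 PM = 1 hour 5 minutes.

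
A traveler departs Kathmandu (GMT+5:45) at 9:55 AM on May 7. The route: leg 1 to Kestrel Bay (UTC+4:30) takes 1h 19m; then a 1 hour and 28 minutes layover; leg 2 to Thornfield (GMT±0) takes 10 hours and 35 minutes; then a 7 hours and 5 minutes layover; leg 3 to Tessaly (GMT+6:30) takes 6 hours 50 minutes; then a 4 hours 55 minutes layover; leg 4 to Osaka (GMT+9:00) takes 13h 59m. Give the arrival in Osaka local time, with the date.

Convert departure to UTC: 9:55 AM − 5:45 = 4:10 AM UTC on May 7.
Add 1 hour 19 minutes leg 1 → 5:29 AM UTC.
Add 1 hour and 28 minutes layover in Kestrel Bay → 6:57 AM UTC.
Add 10 hours 35 minutes leg 2 → 5:32 PM UTC.
Add 7 hours 5 minutes layover in Thornfield → 12:37 AM UTC (May 8).
Add 6 hours 50 minutes leg 3 → 7:27 AM UTC.
Add 4 hours 55 minutes layover in Tessaly → 12:22 PM UTC.
Add 13 hours 59 minutes leg 4 → 2:21 AM UTC (May 9).
Osaka is UTC+9:00, so local arrival = 2:21 AM + 9:00 = 11:21 AM on May 9.

11:21 AM on May 9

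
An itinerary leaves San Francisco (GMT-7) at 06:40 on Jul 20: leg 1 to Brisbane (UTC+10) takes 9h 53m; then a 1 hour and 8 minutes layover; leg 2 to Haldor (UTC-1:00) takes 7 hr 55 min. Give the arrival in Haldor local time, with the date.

07:36 on Jul 21

Convert departure to UTC: 06:40 + 7:00 = 13:40 UTC on Jul 20.
Add 9 hours 53 minutes leg 1 → 23:33 UTC.
Add 1 hour 8 minutes layover in Brisbane → 00:41 UTC (Jul 21).
Add 7 hours and 55 minutes leg 2 → 08:36 UTC.
Haldor is UTC−1:00, so local arrival = 08:36 − 1:00 = 07:36 on Jul 21.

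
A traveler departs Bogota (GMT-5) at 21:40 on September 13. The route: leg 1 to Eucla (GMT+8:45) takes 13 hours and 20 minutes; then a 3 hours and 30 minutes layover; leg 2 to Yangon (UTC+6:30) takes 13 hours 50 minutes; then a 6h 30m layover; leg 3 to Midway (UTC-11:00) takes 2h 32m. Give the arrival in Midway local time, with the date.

Convert departure to UTC: 21:40 + 5:00 = 02:40 UTC on Sep 14.
Add 13 hours and 20 minutes leg 1 → 16:00 UTC.
Add 3 hours 30 minutes layover in Eucla → 19:30 UTC.
Add 13 hours 50 minutes leg 2 → 09:20 UTC (Sep 15).
Add 6 hours and 30 minutes layover in Yangon → 15:50 UTC.
Add 2 hours and 32 minutes leg 3 → 18:22 UTC.
Midway is UTC−11:00, so local arrival = 18:22 − 11:00 = 07:22 on Sep 15.

07:22 on September 15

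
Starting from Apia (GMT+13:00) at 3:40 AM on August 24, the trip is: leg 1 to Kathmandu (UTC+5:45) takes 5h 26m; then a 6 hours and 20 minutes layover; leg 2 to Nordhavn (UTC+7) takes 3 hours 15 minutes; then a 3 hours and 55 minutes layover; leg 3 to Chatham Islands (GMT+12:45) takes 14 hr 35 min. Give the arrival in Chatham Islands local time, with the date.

12:56 PM on Aug 25

Convert departure to UTC: 3:40 AM − 13:00 = 2:40 PM UTC on Aug 23.
Add 5 hours 26 minutes leg 1 → 8:06 PM UTC.
Add 6 hours 20 minutes layover in Kathmandu → 2:26 AM UTC (Aug 24).
Add 3 hours and 15 minutes leg 2 → 5:41 AM UTC.
Add 3 hours 55 minutes layover in Nordhavn → 9:36 AM UTC.
Add 14 hours 35 minutes leg 3 → 12:11 AM UTC (Aug 25).
Chatham Islands is UTC+12:45, so local arrival = 12:11 AM + 12:45 = 12:56 PM on Aug 25.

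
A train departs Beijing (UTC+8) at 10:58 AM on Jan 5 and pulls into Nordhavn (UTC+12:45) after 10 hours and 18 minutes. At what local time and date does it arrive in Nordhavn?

2:01 AM on Jan 6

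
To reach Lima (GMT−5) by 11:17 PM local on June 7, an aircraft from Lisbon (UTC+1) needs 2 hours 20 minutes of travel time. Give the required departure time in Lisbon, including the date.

2:57 AM on Jun 8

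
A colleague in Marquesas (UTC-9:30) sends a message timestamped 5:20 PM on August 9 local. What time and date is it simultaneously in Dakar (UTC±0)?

Dakar is 9:30 ahead of Marquesas.
Shift by the zone difference: 5:20 PM + 9:30 = 2:50 AM on Aug 10 in Dakar.

2:50 AM on August 10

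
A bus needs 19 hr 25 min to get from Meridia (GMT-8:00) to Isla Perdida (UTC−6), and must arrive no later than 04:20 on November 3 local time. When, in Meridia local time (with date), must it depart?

06:55 on Nov 2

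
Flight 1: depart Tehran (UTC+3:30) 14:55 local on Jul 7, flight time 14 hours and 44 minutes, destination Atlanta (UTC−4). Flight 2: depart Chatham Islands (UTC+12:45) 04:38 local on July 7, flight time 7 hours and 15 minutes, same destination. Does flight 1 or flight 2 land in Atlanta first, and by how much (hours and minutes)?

the second, by 27 hours 1 minute

Flight 1 in UTC: 14:55 − 3:30 = 11:25 on Jul 7.
+14 hours 44 minutes → arrive 02:09 UTC on Jul 8.
Flight 2 in UTC: 04:38 − 12:45 = 15:53 on Jul 6.
+7 hours and 15 minutes → arrive 23:08 UTC on Jul 6.
Flight 2 lands earlier by 27 hours 1 minute.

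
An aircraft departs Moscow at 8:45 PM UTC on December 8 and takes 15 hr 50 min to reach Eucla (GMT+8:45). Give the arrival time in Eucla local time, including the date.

9:20 PM on Dec 9

Departure is given in UTC: 8:45 PM on Dec 8.
Add 15 hours 50 minutes → 12:35 PM UTC (Dec 9).
Eucla is UTC+8:45: 12:35 PM + 8:45 = 9:20 PM on Dec 9.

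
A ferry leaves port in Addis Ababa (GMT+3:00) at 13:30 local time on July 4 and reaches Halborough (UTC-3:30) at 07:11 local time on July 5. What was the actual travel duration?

Departure in UTC: 13:30 − 3:00 = 10:30 on Jul 4.
Arrival in UTC: 07:11 + 3:30 = 10:41 on Jul 5.
Elapsed = 10:41 − 10:30 (+1 day) = 24 hours 11 minutes.

24 hours 11 minutes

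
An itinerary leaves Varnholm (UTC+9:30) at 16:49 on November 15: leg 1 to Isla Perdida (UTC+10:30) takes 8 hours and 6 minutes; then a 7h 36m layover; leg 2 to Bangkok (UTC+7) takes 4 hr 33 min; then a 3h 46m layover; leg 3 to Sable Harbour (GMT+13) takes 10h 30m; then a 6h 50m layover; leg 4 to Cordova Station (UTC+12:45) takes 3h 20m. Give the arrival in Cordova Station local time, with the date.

Convert departure to UTC: 16:49 − 9:30 = 07:19 UTC on Nov 15.
Add 8 hours 6 minutes leg 1 → 15:25 UTC.
Add 7 hours 36 minutes layover in Isla Perdida → 23:01 UTC.
Add 4 hours 33 minutes leg 2 → 03:34 UTC (Nov 16).
Add 3 hours and 46 minutes layover in Bangkok → 07:20 UTC.
Add 10 hours 30 minutes leg 3 → 17:50 UTC.
Add 6 hours and 50 minutes layover in Sable Harbour → 00:40 UTC (Nov 17).
Add 3 hours and 20 minutes leg 4 → 04:00 UTC.
Cordova Station is UTC+12:45, so local arrival = 04:00 + 12:45 = 16:45 on Nov 17.

16:45 on November 17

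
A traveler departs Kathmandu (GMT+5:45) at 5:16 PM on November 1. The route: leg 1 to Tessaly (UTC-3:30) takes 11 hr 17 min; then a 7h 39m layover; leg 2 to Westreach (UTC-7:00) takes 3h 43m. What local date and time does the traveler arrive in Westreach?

Convert departure to UTC: 5:16 PM − 5:45 = 11:31 AM UTC on Nov 1.
Add 11 hours and 17 minutes leg 1 → 10:48 PM UTC.
Add 7 hours 39 minutes layover in Tessaly → 6:27 AM UTC (Nov 2).
Add 3 hours and 43 minutes leg 2 → 10:10 AM UTC.
Westreach is UTC−7:00, so local arrival = 10:10 AM − 7:00 = 3:10 AM on Nov 2.

3:10 AM on November 2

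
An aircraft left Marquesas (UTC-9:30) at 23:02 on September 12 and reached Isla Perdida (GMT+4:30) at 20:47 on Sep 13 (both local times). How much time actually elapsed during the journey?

7 hours 45 minutes

Isla Perdida is 14:00 ahead of Marquesas.
Clock-face elapsed time (ignoring zones) is 21 hours 45 minutes.
Actual elapsed = 21 hours 45 minutes − 14:00 = 7 hours 45 minutes.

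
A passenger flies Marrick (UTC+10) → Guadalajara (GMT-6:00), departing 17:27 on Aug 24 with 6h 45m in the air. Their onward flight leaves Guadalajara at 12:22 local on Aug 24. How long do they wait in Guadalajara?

Convert departure to UTC: 17:27 − 10:00 = 07:27 UTC on Aug 24.
Add 6 hours 45 minutes flight time → 14:12 UTC.
Guadalajara is UTC−6:00, so local arrival = 14:12 − 6:00 = 08:12 on Aug 24.
Layover = 12:22 − 08:12 = 4 hours 10 minutes.

4 hours 10 minutes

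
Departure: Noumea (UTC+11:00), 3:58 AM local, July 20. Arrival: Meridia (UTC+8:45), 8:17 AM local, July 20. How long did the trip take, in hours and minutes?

Departure in UTC: 3:58 AM − 11:00 = 4:58 PM on Jul 19.
Arrival in UTC: 8:17 AM − 8:45 = 11:32 PM on Jul 19.
Elapsed = 11:32 PM − 4:58 PM = 6 hours 34 minutes.

6 hours 34 minutes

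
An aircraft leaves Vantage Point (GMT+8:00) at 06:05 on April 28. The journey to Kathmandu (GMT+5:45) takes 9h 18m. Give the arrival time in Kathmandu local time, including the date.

Kathmandu is 2:15 behind Vantage Point.
After 9 hours and 18 minutes it is 15:23 in Vantage Point.
Shift by the zone difference: 15:23 − 2:15 = 13:08 on Apr 28 in Kathmandu.

13:08 on Apr 28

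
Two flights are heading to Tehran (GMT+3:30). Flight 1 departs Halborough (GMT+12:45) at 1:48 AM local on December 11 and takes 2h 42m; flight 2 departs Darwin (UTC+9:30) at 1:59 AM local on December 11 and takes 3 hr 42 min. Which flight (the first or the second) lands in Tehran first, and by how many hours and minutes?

the first, by 4 hours 26 minutes

Flight 1 in UTC: 1:48 AM − 12:45 = 1:03 PM on Dec 10.
+2 hours 42 minutes → arrive 3:45 PM UTC on Dec 10.
Flight 2 in UTC: 1:59 AM − 9:30 = 4:29 PM on Dec 10.
+3 hours and 42 minutes → arrive 8:11 PM UTC on Dec 10.
Flight 1 lands earlier by 4 hours 26 minutes.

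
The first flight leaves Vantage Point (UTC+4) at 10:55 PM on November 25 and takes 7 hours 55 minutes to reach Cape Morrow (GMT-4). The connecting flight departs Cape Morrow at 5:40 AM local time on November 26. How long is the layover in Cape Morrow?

Convert departure to UTC: 10:55 PM − 4:00 = 6:55 PM UTC on Nov 25.
Add 7 hours 55 minutes flight time → 2:50 AM UTC (Nov 26).
Cape Morrow is UTC−4:00, so local arrival = 2:50 AM − 4:00 = 10:50 PM on Nov 25.
Layover = 5:40 AM − 10:50 PM (+1 day) = 6 hours 50 minutes.

6 hours 50 minutes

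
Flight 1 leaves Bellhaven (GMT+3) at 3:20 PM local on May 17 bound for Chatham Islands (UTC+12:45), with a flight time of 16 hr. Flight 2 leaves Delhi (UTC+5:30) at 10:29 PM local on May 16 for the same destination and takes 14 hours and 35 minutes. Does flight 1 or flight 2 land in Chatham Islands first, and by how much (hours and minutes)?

Flight 1 in UTC: 3:20 PM − 3:00 = 12:20 PM on May 17.
+16 hours → arrive 4:20 AM UTC on May 18.
Flight 2 in UTC: 10:29 PM − 5:30 = 4:59 PM on May 16.
+14 hours 35 minutes → arrive 7:34 AM UTC on May 17.
Flight 2 lands earlier by 20 hours 46 minutes.

the second, by 20 hours 46 minutes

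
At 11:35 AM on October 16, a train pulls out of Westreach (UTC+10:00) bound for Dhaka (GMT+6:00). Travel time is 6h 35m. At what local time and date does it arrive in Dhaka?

2:10 PM on Oct 16

Convert departure to UTC: 11:35 AM − 10:00 = 1:35 AM UTC on Oct 16.
Add 6 hours and 35 minutes travel time → 8:10 AM UTC.
Dhaka is UTC+6:00, so local arrival = 8:10 AM + 6:00 = 2:10 PM on Oct 16.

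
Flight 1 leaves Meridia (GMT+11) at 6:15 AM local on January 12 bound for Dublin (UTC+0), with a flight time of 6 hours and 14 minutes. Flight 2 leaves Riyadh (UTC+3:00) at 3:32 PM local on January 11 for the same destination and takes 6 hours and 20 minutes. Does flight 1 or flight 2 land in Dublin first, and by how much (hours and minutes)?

the second, by 6 hours 37 minutes

Flight 1 in UTC: 6:15 AM − 11:00 = 7:15 PM on Jan 11.
+6 hours and 14 minutes → arrive 1:29 AM UTC on Jan 12.
Flight 2 in UTC: 3:32 PM − 3:00 = 12:32 PM on Jan 11.
+6 hours 20 minutes → arrive 6:52 PM UTC on Jan 11.
Flight 2 lands earlier by 6 hours 37 minutes.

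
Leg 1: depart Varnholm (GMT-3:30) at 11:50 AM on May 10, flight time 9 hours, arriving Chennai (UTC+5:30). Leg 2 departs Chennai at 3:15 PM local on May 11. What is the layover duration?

9 hours 25 minutes

Convert departure to UTC: 11:50 AM + 3:30 = 3:20 PM UTC on May 10.
Add 9 hours flight time → 12:20 AM UTC (May 11).
Chennai is UTC+5:30, so local arrival = 12:20 AM + 5:30 = 5:50 AM on May 11.
Layover = 3:15 PM − 5:50 AM = 9 hours 25 minutes.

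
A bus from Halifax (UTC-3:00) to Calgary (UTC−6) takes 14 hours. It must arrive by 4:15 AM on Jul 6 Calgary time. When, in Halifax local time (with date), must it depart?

Target arrival in UTC: 4:15 AM + 6:00 = 10:15 AM on Jul 6.
Subtract 14 hours → departure 8:15 PM UTC on Jul 5.
Halifax is UTC−3:00: 8:15 PM − 3:00 = 5:15 PM on Jul 5.

5:15 PM on Jul 5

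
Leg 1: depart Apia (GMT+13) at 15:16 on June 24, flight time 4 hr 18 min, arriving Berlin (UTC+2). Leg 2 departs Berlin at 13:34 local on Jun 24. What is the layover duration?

Convert departure to UTC: 15:16 − 13:00 = 02:16 UTC on Jun 24.
Add 4 hours 18 minutes flight time → 06:34 UTC.
Berlin is UTC+2:00, so local arrival = 06:34 + 2:00 = 08:34 on Jun 24.
Layover = 13:34 − 08:34 = 5 hours.

5 hours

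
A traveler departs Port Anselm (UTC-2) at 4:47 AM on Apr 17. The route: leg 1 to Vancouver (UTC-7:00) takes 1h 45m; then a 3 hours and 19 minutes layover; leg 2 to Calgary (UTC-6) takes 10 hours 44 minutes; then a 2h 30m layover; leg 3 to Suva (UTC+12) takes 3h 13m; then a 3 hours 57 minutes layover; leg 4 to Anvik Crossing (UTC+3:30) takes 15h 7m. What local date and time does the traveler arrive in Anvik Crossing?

2:52 AM on April 19

Convert departure to UTC: 4:47 AM + 2:00 = 6:47 AM UTC on Apr 17.
Add 1 hour and 45 minutes leg 1 → 8:32 AM UTC.
Add 3 hours 19 minutes layover in Vancouver → 11:51 AM UTC.
Add 10 hours 44 minutes leg 2 → 10:35 PM UTC.
Add 2 hours and 30 minutes layover in Calgary → 1:05 AM UTC (Apr 18).
Add 3 hours 13 minutes leg 3 → 4:18 AM UTC.
Add 3 hours and 57 minutes layover in Suva → 8:15 AM UTC.
Add 15 hours and 7 minutes leg 4 → 11:22 PM UTC.
Anvik Crossing is UTC+3:30, so local arrival = 11:22 PM + 3:30 = 2:52 AM on Apr 19.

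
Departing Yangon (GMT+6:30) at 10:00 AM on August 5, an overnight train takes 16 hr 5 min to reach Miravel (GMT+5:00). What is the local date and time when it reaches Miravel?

12:35 AM on Aug 6

Convert departure to UTC: 10:00 AM − 6:30 = 3:30 AM UTC on Aug 5.
Add 16 hours 5 minutes travel time → 7:35 PM UTC.
Miravel is UTC+5:00, so local arrival = 7:35 PM + 5:00 = 12:35 AM on Aug 6.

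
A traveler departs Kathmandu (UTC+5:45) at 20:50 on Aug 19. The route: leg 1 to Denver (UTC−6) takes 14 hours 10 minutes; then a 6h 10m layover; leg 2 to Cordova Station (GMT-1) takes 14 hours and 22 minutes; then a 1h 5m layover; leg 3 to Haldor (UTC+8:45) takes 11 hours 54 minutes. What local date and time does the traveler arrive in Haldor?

23:31 on August 21

Convert departure to UTC: 20:50 − 5:45 = 15:05 UTC on Aug 19.
Add 14 hours and 10 minutes leg 1 → 05:15 UTC (Aug 20).
Add 6 hours and 10 minutes layover in Denver → 11:25 UTC.
Add 14 hours 22 minutes leg 2 → 01:47 UTC (Aug 21).
Add 1 hour 5 minutes layover in Cordova Station → 02:52 UTC.
Add 11 hours 54 minutes leg 3 → 14:46 UTC.
Haldor is UTC+8:45, so local arrival = 14:46 + 8:45 = 23:31 on Aug 21.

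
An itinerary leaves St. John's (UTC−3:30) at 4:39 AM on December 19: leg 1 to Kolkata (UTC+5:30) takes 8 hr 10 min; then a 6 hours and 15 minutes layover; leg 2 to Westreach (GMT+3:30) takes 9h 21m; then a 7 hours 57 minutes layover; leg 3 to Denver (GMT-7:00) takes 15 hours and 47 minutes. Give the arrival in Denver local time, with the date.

12:39 AM on December 21

Convert departure to UTC: 4:39 AM + 3:30 = 8:09 AM UTC on Dec 19.
Add 8 hours 10 minutes leg 1 → 4:19 PM UTC.
Add 6 hours 15 minutes layover in Kolkata → 10:34 PM UTC.
Add 9 hours 21 minutes leg 2 → 7:55 AM UTC (Dec 20).
Add 7 hours and 57 minutes layover in Westreach → 3:52 PM UTC.
Add 15 hours and 47 minutes leg 3 → 7:39 AM UTC (Dec 21).
Denver is UTC−7:00, so local arrival = 7:39 AM − 7:00 = 12:39 AM on Dec 21.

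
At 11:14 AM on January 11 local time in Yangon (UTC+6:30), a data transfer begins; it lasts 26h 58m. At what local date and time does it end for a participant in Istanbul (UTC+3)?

Convert start to UTC: 11:14 AM − 6:30 = 4:44 AM UTC on Jan 11.
Add 26 hours 58 minutes duration → 7:42 AM UTC (Jan 12).
Istanbul is UTC+3:00, so local end time = 7:42 AM + 3:00 = 10:42 AM on Jan 12.

10:42 AM on January 12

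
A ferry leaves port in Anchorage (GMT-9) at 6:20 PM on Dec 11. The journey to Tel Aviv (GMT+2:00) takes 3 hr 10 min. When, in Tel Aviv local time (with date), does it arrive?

8:30 AM on December 12

Convert departure to UTC: 6:20 PM + 9:00 = 3:20 AM UTC on Dec 12.
Add 3 hours and 10 minutes travel time → 6:30 AM UTC.
Tel Aviv is UTC+2:00, so local arrival = 6:30 AM + 2:00 = 8:30 AM on Dec 12.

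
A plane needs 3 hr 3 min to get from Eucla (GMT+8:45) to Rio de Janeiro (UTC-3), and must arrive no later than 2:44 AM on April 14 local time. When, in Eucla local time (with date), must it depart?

Target arrival in UTC: 2:44 AM + 3:00 = 5:44 AM on Apr 14.
Subtract 3 hours and 3 minutes → departure 2:41 AM UTC on Apr 14.
Eucla is UTC+8:45: 2:41 AM + 8:45 = 11:26 AM on Apr 14.

11:26 AM on April 14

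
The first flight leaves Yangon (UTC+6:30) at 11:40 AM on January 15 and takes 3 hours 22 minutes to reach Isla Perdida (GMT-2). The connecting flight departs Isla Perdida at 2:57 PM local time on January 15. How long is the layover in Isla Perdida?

Convert departure to UTC: 11:40 AM − 6:30 = 5:10 AM UTC on Jan 15.
Add 3 hours 22 minutes flight time → 8:32 AM UTC.
Isla Perdida is UTC−2:00, so local arrival = 8:32 AM − 2:00 = 6:32 AM on Jan 15.
Layover = 2:57 PM − 6:32 AM = 8 hours 25 minutes.

8 hours 25 minutes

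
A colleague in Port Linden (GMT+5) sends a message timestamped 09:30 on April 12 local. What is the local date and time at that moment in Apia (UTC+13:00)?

In UTC: 09:30 − 5:00 = 04:30 on Apr 12.
Apia is UTC+13:00: 04:30 + 13:00 = 17:30 on Apr 12.

17:30 on April 12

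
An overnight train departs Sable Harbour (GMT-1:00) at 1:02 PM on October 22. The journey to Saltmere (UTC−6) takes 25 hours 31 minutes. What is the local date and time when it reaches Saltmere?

9:33 AM on October 23

Convert departure to UTC: 1:02 PM + 1:00 = 2:02 PM UTC on Oct 22.
Add 25 hours and 31 minutes travel time → 3:33 PM UTC (Oct 23).
Saltmere is UTC−6:00, so local arrival = 3:33 PM − 6:00 = 9:33 AM on Oct 23.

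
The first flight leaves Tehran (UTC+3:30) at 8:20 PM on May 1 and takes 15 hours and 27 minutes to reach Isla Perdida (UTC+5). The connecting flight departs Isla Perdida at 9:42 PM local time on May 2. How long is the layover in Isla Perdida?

8 hours 25 minutes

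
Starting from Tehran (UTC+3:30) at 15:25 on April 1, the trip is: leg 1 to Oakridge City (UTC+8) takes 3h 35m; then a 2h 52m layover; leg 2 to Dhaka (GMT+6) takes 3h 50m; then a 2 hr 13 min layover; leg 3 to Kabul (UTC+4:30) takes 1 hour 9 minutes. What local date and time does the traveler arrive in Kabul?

Convert departure to UTC: 15:25 − 3:30 = 11:55 UTC on Apr 1.
Add 3 hours and 35 minutes leg 1 → 15:30 UTC.
Add 2 hours 52 minutes layover in Oakridge City → 18:22 UTC.
Add 3 hours 50 minutes leg 2 → 22:12 UTC.
Add 2 hours 13 minutes layover in Dhaka → 00:25 UTC (Apr 2).
Add 1 hour 9 minutes leg 3 → 01:34 UTC.
Kabul is UTC+4:30, so local arrival = 01:34 + 4:30 = 06:04 on Apr 2.

06:04 on April 2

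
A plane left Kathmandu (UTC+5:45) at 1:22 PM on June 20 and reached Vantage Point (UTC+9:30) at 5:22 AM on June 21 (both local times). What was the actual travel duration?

Vantage Point is 3:45 ahead of Kathmandu.
Clock-face elapsed time (ignoring zones) is 16 hours.
Actual elapsed = 16 hours − 3:45 = 12 hours 15 minutes.

12 hours 15 minutes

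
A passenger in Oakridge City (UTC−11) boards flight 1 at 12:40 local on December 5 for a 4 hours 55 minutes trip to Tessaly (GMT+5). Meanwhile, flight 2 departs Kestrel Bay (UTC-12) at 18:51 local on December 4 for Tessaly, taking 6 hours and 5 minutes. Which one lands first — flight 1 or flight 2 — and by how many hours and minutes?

the second, by 15 hours 39 minutes

Flight 1 in UTC: 12:40 + 11:00 = 23:40 on Dec 5.
+4 hours and 55 minutes → arrive 04:35 UTC on Dec 6.
Flight 2 in UTC: 18:51 + 12:00 = 06:51 on Dec 5.
+6 hours and 5 minutes → arrive 12:56 UTC on Dec 5.
Flight 2 lands earlier by 15 hours 39 minutes.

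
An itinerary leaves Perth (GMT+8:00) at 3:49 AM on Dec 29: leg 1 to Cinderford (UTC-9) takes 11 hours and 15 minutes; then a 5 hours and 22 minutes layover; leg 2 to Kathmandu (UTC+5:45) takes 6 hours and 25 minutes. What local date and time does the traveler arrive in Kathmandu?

12:36 AM on December 30

Convert departure to UTC: 3:49 AM − 8:00 = 7:49 PM UTC on Dec 28.
Add 11 hours 15 minutes leg 1 → 7:04 AM UTC (Dec 29).
Add 5 hours 22 minutes layover in Cinderford → 12:26 PM UTC.
Add 6 hours 25 minutes leg 2 → 6:51 PM UTC.
Kathmandu is UTC+5:45, so local arrival = 6:51 PM + 5:45 = 12:36 AM on Dec 30.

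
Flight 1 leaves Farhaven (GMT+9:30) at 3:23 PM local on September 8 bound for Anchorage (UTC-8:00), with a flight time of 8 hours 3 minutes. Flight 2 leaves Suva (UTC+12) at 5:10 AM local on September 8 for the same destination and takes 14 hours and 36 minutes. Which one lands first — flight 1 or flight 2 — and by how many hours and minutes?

the second, by 6 hours 10 minutes

Flight 1 in UTC: 3:23 PM − 9:30 = 5:53 AM on Sep 8.
+8 hours and 3 minutes → arrive 1:56 PM UTC on Sep 8.
Flight 2 in UTC: 5:10 AM − 12:00 = 5:10 PM on Sep 7.
+14 hours 36 minutes → arrive 7:46 AM UTC on Sep 8.
Flight 2 lands earlier by 6 hours 10 minutes.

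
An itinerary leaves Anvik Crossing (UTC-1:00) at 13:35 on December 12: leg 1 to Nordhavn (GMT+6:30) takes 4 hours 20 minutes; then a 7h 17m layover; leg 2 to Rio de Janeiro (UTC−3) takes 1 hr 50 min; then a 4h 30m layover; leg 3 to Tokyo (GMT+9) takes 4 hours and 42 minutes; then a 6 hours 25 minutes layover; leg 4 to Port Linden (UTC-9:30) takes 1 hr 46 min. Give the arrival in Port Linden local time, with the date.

11:55 on Dec 13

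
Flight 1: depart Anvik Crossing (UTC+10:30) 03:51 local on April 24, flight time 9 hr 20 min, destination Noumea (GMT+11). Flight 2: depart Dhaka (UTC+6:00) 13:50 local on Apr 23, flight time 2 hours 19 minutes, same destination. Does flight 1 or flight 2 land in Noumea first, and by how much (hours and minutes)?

the second, by 16 hours 32 minutes

Flight 1 in UTC: 03:51 − 10:30 = 17:21 on Apr 23.
+9 hours 20 minutes → arrive 02:41 UTC on Apr 24.
Flight 2 in UTC: 13:50 − 6:00 = 07:50 on Apr 23.
+2 hours 19 minutes → arrive 10:09 UTC on Apr 23.
Flight 2 lands earlier by 16 hours 32 minutes.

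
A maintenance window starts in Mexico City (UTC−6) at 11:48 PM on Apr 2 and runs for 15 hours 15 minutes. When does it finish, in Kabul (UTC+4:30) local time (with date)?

Convert start to UTC: 11:48 PM + 6:00 = 5:48 AM UTC on Apr 3.
Add 15 hours and 15 minutes duration → 9:03 PM UTC.
Kabul is UTC+4:30, so local end time = 9:03 PM + 4:30 = 1:33 AM on Apr 4.

1:33 AM on April 4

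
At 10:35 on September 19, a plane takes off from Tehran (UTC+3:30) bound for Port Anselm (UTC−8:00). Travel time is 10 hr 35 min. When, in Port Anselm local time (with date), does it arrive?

Convert departure to UTC: 10:35 − 3:30 = 07:05 UTC on Sep 19.
Add 10 hours and 35 minutes travel time → 17:40 UTC.
Port Anselm is UTC−8:00, so local arrival = 17:40 − 8:00 = 09:40 on Sep 19.

09:40 on Sep 19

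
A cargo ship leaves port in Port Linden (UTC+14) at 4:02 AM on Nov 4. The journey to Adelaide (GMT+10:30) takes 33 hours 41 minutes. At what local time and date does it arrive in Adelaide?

10:13 AM on November 5

Convert departure to UTC: 4:02 AM − 14:00 = 2:02 PM UTC on Nov 3.
Add 33 hours 41 minutes travel time → 11:43 PM UTC (Nov 4).
Adelaide is UTC+10:30, so local arrival = 11:43 PM + 10:30 = 10:13 AM on Nov 5.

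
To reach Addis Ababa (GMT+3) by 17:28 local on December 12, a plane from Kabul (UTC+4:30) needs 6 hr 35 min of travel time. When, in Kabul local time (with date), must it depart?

12:23 on Dec 12

Target arrival in UTC: 17:28 − 3:00 = 14:28 on Dec 12.
Subtract 6 hours and 35 minutes → departure 07:53 UTC on Dec 12.
Kabul is UTC+4:30: 07:53 + 4:30 = 12:23 on Dec 12.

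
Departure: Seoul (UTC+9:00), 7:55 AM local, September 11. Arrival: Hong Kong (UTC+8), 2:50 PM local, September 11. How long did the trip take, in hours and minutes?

7 hours 55 minutes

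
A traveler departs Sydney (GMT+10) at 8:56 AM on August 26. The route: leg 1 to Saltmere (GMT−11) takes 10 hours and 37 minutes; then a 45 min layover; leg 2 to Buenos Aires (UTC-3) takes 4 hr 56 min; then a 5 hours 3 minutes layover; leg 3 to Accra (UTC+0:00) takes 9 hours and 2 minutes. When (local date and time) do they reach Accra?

Convert departure to UTC: 8:56 AM − 10:00 = 10:56 PM UTC on Aug 25.
Add 10 hours 37 minutes leg 1 → 9:33 AM UTC (Aug 26).
Add 45 minutes layover in Saltmere → 10:18 AM UTC.
Add 4 hours 56 minutes leg 2 → 3:14 PM UTC.
Add 5 hours and 3 minutes layover in Buenos Aires → 8:17 PM UTC.
Add 9 hours 2 minutes leg 3 → 5:19 AM UTC (Aug 27).
Accra is UTC+0, so local arrival is the same: 5:19 AM on Aug 27.

5:19 AM on August 27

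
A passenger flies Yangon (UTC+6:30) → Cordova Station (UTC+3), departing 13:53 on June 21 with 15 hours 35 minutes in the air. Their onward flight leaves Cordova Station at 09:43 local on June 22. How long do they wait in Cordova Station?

7 hours 45 minutes

Convert departure to UTC: 13:53 − 6:30 = 07:23 UTC on Jun 21.
Add 15 hours 35 minutes flight time → 22:58 UTC.
Cordova Station is UTC+3:00, so local arrival = 22:58 + 3:00 = 01:58 on Jun 22.
Layover = 09:43 − 01:58 = 7 hours 45 minutes.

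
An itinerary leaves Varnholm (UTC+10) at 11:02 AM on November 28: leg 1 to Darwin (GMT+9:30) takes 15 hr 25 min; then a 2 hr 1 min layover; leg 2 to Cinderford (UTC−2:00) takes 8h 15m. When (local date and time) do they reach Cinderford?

Convert departure to UTC: 11:02 AM − 10:00 = 1:02 AM UTC on Nov 28.
Add 15 hours 25 minutes leg 1 → 4:27 PM UTC.
Add 2 hours 1 minute layover in Darwin → 6:28 PM UTC.
Add 8 hours and 15 minutes leg 2 → 2:43 AM UTC (Nov 29).
Cinderford is UTC−2:00, so local arrival = 2:43 AM − 2:00 = 12:43 AM on Nov 29.

12:43 AM on November 29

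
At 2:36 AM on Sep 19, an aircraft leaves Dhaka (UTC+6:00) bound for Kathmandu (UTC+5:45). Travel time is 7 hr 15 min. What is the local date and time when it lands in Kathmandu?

9:36 AM on Sep 19

Convert departure to UTC: 2:36 AM − 6:00 = 8:36 PM UTC on Sep 18.
Add 7 hours 15 minutes travel time → 3:51 AM UTC (Sep 19).
Kathmandu is UTC+5:45, so local arrival = 3:51 AM + 5:45 = 9:36 AM on Sep 19.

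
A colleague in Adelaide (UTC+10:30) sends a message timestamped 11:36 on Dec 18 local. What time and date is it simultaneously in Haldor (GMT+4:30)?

05:36 on December 18

In UTC: 11:36 − 10:30 = 01:06 on Dec 18.
Haldor is UTC+4:30: 01:06 + 4:30 = 05:36 on Dec 18.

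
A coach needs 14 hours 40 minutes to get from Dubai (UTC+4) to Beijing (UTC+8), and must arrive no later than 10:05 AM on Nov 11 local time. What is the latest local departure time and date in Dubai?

Target arrival in UTC: 10:05 AM − 8:00 = 2:05 AM on Nov 11.
Subtract 14 hours and 40 minutes → departure 11:25 AM UTC on Nov 10.
Dubai is UTC+4:00: 11:25 AM + 4:00 = 3:25 PM on Nov 10.

3:25 PM on November 10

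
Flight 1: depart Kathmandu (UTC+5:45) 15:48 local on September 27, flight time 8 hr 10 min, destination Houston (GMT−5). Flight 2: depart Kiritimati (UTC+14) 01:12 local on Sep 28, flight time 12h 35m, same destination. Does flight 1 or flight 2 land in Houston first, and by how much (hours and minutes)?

the first, by 5 hours 34 minutes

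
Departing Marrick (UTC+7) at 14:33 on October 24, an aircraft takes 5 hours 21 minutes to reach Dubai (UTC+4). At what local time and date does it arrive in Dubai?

16:54 on Oct 24

Convert departure to UTC: 14:33 − 7:00 = 07:33 UTC on Oct 24.
Add 5 hours and 21 minutes travel time → 12:54 UTC.
Dubai is UTC+4:00, so local arrival = 12:54 + 4:00 = 16:54 on Oct 24.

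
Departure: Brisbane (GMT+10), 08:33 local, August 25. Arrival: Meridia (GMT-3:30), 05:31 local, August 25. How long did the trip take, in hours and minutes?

10 hours 28 minutes

Departure in UTC: 08:33 − 10:00 = 22:33 on Aug 24.
Arrival in UTC: 05:31 + 3:30 = 09:01 on Aug 25.
Elapsed = 09:01 − 22:33 (+1 day) = 10 hours 28 minutes.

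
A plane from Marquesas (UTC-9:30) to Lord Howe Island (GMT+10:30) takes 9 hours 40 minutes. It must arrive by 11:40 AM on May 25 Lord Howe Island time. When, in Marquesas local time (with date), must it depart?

Target arrival in UTC: 11:40 AM − 10:30 = 1:10 AM on May 25.
Subtract 9 hours and 40 minutes → departure 3:30 PM UTC on May 24.
Marquesas is UTC−9:30: 3:30 PM − 9:30 = 6:00 AM on May 24.

6:00 AM on May 24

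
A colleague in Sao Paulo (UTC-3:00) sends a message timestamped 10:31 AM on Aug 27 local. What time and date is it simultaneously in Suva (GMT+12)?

1:31 AM on August 28

Suva is 15:00 ahead of Sao Paulo.
Shift by the zone difference: 10:31 AM + 15:00 = 1:31 AM on Aug 28 in Suva.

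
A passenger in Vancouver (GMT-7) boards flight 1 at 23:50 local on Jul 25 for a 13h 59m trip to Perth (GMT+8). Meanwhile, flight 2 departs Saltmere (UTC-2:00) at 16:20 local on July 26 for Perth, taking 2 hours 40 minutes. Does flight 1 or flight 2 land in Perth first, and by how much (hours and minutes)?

the first, by 11 minutes

Flight 1 in UTC: 23:50 + 7:00 = 06:50 on Jul 26.
+13 hours and 59 minutes → arrive 20:49 UTC on Jul 26.
Flight 2 in UTC: 16:20 + 2:00 = 18:20 on Jul 26.
+2 hours 40 minutes → arrive 21:00 UTC on Jul 26.
Flight 1 lands earlier by 11 minutes.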